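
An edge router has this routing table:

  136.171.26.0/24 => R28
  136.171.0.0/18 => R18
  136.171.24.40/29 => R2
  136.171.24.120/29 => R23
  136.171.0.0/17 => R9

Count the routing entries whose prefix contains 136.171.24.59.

Prefixes containing 136.171.24.59:
  136.171.0.0/17 (136.171.0.0 - 136.171.127.255)
  136.171.0.0/18 (136.171.0.0 - 136.171.63.255)
Total matching entries: 2.

2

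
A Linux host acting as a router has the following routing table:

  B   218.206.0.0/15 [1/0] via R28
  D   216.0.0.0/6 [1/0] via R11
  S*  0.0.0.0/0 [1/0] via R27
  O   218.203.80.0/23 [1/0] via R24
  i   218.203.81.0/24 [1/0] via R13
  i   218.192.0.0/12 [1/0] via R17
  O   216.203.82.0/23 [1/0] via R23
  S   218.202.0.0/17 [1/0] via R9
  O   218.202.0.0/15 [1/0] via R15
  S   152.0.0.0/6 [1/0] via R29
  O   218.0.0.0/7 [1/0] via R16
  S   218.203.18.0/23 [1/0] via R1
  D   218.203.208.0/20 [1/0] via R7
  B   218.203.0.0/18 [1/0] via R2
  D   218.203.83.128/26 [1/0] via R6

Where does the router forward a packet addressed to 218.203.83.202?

Routes whose prefix contains 218.203.83.202:
  0.0.0.0/0 (default, matches everything) -> R27
  216.0.0.0/6 (216.0.0.0 - 219.255.255.255) -> R11
  218.0.0.0/7 (218.0.0.0 - 219.255.255.255) -> R16
  218.192.0.0/12 (218.192.0.0 - 218.207.255.255) -> R17
  218.202.0.0/15 (218.202.0.0 - 218.203.255.255) -> R15
More-specific entries that do NOT match:
  218.203.83.128/26 (218.203.83.128 - 218.203.83.191) does not contain 218.203.83.202
  218.203.81.0/24 (218.203.81.0 - 218.203.81.255) does not contain 218.203.83.202
  218.203.80.0/23 (218.203.80.0 - 218.203.81.255) does not contain 218.203.83.202
  216.203.82.0/23 (216.203.82.0 - 216.203.83.255) does not contain 218.203.83.202
  218.203.18.0/23 (218.203.18.0 - 218.203.19.255) does not contain 218.203.83.202
  218.203.208.0/20 (218.203.208.0 - 218.203.223.255) does not contain 218.203.83.202
  218.203.0.0/18 (218.203.0.0 - 218.203.63.255) does not contain 218.203.83.202
  218.202.0.0/17 (218.202.0.0 - 218.202.127.255) does not contain 218.203.83.202
Longest matching prefix is /15 -> next hop R15.

R15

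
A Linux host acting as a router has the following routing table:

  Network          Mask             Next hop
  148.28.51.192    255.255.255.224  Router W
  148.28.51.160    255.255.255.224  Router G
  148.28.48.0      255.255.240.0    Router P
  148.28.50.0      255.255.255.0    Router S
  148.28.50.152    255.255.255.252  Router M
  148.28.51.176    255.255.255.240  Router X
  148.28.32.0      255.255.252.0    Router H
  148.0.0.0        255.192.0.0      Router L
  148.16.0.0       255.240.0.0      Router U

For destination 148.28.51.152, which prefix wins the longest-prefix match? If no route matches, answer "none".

Entries matching 148.28.51.152:
  148.0.0.0/10 (148.0.0.0 - 148.63.255.255)
  148.16.0.0/12 (148.16.0.0 - 148.31.255.255)
  148.28.48.0/20 (148.28.48.0 - 148.28.63.255)
Most specific is 148.28.48.0/20.

148.28.48.0/20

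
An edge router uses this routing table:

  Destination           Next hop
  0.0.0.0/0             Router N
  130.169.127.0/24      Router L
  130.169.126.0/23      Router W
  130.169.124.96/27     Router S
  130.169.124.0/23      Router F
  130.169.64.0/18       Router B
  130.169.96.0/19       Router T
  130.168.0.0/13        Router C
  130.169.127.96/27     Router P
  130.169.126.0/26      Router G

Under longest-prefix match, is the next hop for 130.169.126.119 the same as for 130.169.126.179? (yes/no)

yes

130.169.126.119: longest match 130.169.126.0/23 -> Router W
130.169.126.179: longest match 130.169.126.0/23 -> Router W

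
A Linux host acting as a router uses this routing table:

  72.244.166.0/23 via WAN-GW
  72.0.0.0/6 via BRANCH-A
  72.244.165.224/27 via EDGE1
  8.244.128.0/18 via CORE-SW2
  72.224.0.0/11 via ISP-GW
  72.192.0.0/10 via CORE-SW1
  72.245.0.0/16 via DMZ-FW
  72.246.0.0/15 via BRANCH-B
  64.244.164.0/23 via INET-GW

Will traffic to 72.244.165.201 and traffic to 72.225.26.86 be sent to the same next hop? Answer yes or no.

72.244.165.201: longest match 72.224.0.0/11 -> ISP-GW
72.225.26.86: longest match 72.224.0.0/11 -> ISP-GW

yes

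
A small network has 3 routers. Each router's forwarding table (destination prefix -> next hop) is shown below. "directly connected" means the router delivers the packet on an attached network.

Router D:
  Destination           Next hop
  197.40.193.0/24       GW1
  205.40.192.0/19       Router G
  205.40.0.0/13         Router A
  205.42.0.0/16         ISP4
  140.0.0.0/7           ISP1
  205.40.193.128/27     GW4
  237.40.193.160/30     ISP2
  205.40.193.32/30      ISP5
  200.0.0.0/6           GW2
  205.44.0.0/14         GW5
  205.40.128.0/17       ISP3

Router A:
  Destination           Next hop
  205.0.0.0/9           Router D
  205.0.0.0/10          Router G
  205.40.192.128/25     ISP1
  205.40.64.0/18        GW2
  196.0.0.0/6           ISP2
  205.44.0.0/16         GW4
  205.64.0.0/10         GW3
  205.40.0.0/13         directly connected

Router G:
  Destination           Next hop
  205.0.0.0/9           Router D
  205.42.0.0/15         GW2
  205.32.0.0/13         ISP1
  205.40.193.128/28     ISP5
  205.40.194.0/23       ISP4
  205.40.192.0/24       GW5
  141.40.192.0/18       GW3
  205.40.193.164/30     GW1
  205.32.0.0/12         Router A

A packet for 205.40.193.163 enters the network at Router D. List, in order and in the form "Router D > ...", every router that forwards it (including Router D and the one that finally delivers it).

Router D > Router G > Router A

At Router D: longest match for 205.40.193.163 is 205.40.192.0/19 -> Router G
At Router G: longest match for 205.40.193.163 is 205.32.0.0/12 -> Router A
At Router A: longest match for 205.40.193.163 is 205.40.0.0/13 -> directly connected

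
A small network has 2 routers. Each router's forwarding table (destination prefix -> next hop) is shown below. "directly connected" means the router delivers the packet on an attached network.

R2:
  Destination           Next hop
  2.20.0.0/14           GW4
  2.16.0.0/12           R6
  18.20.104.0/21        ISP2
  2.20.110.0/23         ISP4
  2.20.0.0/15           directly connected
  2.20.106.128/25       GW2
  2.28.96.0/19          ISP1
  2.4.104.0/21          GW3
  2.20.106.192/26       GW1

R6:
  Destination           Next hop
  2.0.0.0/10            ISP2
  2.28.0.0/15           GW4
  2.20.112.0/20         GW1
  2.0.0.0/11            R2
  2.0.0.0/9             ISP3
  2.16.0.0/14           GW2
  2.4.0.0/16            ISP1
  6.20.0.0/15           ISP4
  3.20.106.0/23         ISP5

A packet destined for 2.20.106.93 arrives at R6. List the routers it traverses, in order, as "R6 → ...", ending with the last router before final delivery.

At R6: longest match for 2.20.106.93 is 2.0.0.0/11 -> R2
At R2: longest match for 2.20.106.93 is 2.20.0.0/15 -> directly connected

R6 → R2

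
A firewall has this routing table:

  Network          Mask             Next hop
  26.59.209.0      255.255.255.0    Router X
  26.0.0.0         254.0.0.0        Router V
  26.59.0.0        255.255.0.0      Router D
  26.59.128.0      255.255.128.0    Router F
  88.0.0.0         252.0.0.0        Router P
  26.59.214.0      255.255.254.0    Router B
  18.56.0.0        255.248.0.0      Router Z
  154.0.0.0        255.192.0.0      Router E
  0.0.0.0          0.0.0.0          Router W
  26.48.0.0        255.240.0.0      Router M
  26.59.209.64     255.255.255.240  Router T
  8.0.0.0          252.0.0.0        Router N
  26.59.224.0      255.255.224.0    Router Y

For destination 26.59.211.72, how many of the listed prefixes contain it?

Prefixes containing 26.59.211.72:
  0.0.0.0/0 (default, matches everything)
  26.0.0.0/7 (26.0.0.0 - 27.255.255.255)
  26.48.0.0/12 (26.48.0.0 - 26.63.255.255)
  26.59.0.0/16 (26.59.0.0 - 26.59.255.255)
  26.59.128.0/17 (26.59.128.0 - 26.59.255.255)
Total matching entries: 5.

5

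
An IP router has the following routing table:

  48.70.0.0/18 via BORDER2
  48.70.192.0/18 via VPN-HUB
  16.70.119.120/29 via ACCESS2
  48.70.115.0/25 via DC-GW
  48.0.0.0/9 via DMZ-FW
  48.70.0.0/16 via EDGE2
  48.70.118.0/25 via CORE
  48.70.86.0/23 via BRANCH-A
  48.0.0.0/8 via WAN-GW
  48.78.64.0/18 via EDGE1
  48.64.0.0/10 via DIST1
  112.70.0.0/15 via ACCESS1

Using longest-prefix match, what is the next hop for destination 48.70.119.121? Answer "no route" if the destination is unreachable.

EDGE2

Routes whose prefix contains 48.70.119.121:
  48.0.0.0/8 (48.0.0.0 - 48.255.255.255) -> WAN-GW
  48.0.0.0/9 (48.0.0.0 - 48.127.255.255) -> DMZ-FW
  48.64.0.0/10 (48.64.0.0 - 48.127.255.255) -> DIST1
  48.70.0.0/16 (48.70.0.0 - 48.70.255.255) -> EDGE2
More-specific entries that do NOT match:
  16.70.119.120/29 (16.70.119.120 - 16.70.119.127) does not contain 48.70.119.121
  48.70.115.0/25 (48.70.115.0 - 48.70.115.127) does not contain 48.70.119.121
  48.70.118.0/25 (48.70.118.0 - 48.70.118.127) does not contain 48.70.119.121
  48.70.86.0/23 (48.70.86.0 - 48.70.87.255) does not contain 48.70.119.121
  48.70.0.0/18 (48.70.0.0 - 48.70.63.255) does not contain 48.70.119.121
  48.70.192.0/18 (48.70.192.0 - 48.70.255.255) does not contain 48.70.119.121
  48.78.64.0/18 (48.78.64.0 - 48.78.127.255) does not contain 48.70.119.121
Longest matching prefix is /16 -> next hop EDGE2.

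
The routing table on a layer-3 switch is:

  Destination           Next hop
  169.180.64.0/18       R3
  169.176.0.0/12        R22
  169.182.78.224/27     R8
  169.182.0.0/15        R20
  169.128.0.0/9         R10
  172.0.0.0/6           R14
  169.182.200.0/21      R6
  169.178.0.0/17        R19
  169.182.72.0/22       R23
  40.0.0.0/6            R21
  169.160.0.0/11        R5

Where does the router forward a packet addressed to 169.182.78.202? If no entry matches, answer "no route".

R20

Routes whose prefix contains 169.182.78.202:
  169.128.0.0/9 (169.128.0.0 - 169.255.255.255) -> R10
  169.160.0.0/11 (169.160.0.0 - 169.191.255.255) -> R5
  169.176.0.0/12 (169.176.0.0 - 169.191.255.255) -> R22
  169.182.0.0/15 (169.182.0.0 - 169.183.255.255) -> R20
More-specific entries that do NOT match:
  169.182.78.224/27 (169.182.78.224 - 169.182.78.255) does not contain 169.182.78.202
  169.182.72.0/22 (169.182.72.0 - 169.182.75.255) does not contain 169.182.78.202
  169.182.200.0/21 (169.182.200.0 - 169.182.207.255) does not contain 169.182.78.202
  169.180.64.0/18 (169.180.64.0 - 169.180.127.255) does not contain 169.182.78.202
  169.178.0.0/17 (169.178.0.0 - 169.178.127.255) does not contain 169.182.78.202
Longest matching prefix is /15 -> next hop R20.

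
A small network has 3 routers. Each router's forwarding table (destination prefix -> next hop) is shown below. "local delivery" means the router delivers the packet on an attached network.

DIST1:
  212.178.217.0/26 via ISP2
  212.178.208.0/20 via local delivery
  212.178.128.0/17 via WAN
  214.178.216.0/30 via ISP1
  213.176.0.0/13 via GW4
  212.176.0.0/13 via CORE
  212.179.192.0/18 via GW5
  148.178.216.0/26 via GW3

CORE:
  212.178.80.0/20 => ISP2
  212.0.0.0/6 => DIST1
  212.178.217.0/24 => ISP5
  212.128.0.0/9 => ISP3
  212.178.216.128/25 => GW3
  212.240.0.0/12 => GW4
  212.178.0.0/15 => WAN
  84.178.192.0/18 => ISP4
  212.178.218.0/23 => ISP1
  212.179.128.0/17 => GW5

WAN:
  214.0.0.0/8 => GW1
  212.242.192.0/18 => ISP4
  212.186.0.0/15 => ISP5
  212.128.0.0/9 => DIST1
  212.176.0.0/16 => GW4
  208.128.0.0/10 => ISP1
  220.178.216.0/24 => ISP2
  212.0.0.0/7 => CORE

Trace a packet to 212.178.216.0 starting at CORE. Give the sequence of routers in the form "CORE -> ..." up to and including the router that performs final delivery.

CORE -> WAN -> DIST1

At CORE: longest match for 212.178.216.0 is 212.178.0.0/15 -> WAN
At WAN: longest match for 212.178.216.0 is 212.128.0.0/9 -> DIST1
At DIST1: longest match for 212.178.216.0 is 212.178.208.0/20 -> local delivery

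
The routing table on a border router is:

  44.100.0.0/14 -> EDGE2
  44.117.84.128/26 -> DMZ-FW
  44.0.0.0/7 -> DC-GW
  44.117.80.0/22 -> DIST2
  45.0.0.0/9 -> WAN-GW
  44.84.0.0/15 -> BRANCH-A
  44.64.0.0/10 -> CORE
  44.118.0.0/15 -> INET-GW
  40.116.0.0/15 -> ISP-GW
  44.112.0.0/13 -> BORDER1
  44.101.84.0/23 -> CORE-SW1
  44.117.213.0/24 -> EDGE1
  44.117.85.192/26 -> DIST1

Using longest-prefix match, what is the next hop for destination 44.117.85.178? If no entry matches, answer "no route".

Routes whose prefix contains 44.117.85.178:
  44.0.0.0/7 (44.0.0.0 - 45.255.255.255) -> DC-GW
  44.64.0.0/10 (44.64.0.0 - 44.127.255.255) -> CORE
  44.112.0.0/13 (44.112.0.0 - 44.119.255.255) -> BORDER1
More-specific entries that do NOT match:
  44.117.84.128/26 (44.117.84.128 - 44.117.84.191) does not contain 44.117.85.178
  44.117.85.192/26 (44.117.85.192 - 44.117.85.255) does not contain 44.117.85.178
  44.117.213.0/24 (44.117.213.0 - 44.117.213.255) does not contain 44.117.85.178
  44.101.84.0/23 (44.101.84.0 - 44.101.85.255) does not contain 44.117.85.178
  44.117.80.0/22 (44.117.80.0 - 44.117.83.255) does not contain 44.117.85.178
  44.84.0.0/15 (44.84.0.0 - 44.85.255.255) does not contain 44.117.85.178
  44.118.0.0/15 (44.118.0.0 - 44.119.255.255) does not contain 44.117.85.178
  40.116.0.0/15 (40.116.0.0 - 40.117.255.255) does not contain 44.117.85.178
  44.100.0.0/14 (44.100.0.0 - 44.103.255.255) does not contain 44.117.85.178
Longest matching prefix is /13 -> next hop BORDER1.

BORDER1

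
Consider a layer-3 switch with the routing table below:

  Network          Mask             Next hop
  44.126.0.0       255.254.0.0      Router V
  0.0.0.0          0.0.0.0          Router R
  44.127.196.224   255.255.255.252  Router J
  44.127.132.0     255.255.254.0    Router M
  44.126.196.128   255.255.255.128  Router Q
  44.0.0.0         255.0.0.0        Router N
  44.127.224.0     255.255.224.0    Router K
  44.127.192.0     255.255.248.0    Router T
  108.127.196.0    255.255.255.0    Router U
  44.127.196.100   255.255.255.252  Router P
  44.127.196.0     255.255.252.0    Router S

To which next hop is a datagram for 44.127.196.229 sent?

Router S

Routes whose prefix contains 44.127.196.229:
  0.0.0.0/0 (default, matches everything) -> Router R
  44.0.0.0/8 (44.0.0.0 - 44.255.255.255) -> Router N
  44.126.0.0/15 (44.126.0.0 - 44.127.255.255) -> Router V
  44.127.192.0/21 (44.127.192.0 - 44.127.199.255) -> Router T
  44.127.196.0/22 (44.127.196.0 - 44.127.199.255) -> Router S
More-specific entries that do NOT match:
  44.127.196.224/30 (44.127.196.224 - 44.127.196.227) does not contain 44.127.196.229
  44.127.196.100/30 (44.127.196.100 - 44.127.196.103) does not contain 44.127.196.229
  44.126.196.128/25 (44.126.196.128 - 44.126.196.255) does not contain 44.127.196.229
  108.127.196.0/24 (108.127.196.0 - 108.127.196.255) does not contain 44.127.196.229
  44.127.132.0/23 (44.127.132.0 - 44.127.133.255) does not contain 44.127.196.229
Longest matching prefix is /22 -> next hop Router S.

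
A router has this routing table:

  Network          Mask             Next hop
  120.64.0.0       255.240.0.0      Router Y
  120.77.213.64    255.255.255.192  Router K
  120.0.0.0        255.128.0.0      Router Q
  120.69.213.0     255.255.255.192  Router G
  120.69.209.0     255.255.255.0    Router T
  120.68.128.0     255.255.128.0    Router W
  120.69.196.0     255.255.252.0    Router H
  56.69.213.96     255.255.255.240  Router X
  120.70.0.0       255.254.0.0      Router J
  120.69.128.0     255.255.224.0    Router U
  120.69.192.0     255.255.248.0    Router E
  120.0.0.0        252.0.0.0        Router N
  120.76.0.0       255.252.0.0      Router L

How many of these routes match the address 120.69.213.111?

3

Prefixes containing 120.69.213.111:
  120.0.0.0/6 (120.0.0.0 - 123.255.255.255)
  120.0.0.0/9 (120.0.0.0 - 120.127.255.255)
  120.64.0.0/12 (120.64.0.0 - 120.79.255.255)
Total matching entries: 3.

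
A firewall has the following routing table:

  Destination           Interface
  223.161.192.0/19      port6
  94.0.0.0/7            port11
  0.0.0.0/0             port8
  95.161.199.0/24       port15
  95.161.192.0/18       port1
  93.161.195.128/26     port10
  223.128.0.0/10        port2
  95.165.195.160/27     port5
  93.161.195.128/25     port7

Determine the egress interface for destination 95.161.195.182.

port1

Routes whose prefix contains 95.161.195.182:
  0.0.0.0/0 (default, matches everything) -> port8
  94.0.0.0/7 (94.0.0.0 - 95.255.255.255) -> port11
  95.161.192.0/18 (95.161.192.0 - 95.161.255.255) -> port1
More-specific entries that do NOT match:
  95.165.195.160/27 (95.165.195.160 - 95.165.195.191) does not contain 95.161.195.182
  93.161.195.128/26 (93.161.195.128 - 93.161.195.191) does not contain 95.161.195.182
  93.161.195.128/25 (93.161.195.128 - 93.161.195.255) does not contain 95.161.195.182
  95.161.199.0/24 (95.161.199.0 - 95.161.199.255) does not contain 95.161.195.182
  223.161.192.0/19 (223.161.192.0 - 223.161.223.255) does not contain 95.161.195.182
Longest matching prefix is /18 -> interface port1.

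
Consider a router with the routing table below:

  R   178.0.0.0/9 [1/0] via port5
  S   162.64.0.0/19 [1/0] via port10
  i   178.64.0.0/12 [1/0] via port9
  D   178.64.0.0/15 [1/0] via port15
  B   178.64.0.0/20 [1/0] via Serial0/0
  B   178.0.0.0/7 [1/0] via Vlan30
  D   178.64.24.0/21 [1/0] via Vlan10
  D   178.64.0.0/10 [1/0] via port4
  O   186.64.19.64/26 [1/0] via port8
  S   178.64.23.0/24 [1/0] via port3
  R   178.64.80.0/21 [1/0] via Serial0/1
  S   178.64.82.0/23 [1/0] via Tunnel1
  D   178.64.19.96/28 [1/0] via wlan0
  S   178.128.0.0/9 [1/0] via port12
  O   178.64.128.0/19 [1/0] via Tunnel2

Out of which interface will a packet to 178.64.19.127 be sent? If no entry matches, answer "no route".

port15

Routes whose prefix contains 178.64.19.127:
  178.0.0.0/7 (178.0.0.0 - 179.255.255.255) -> Vlan30
  178.0.0.0/9 (178.0.0.0 - 178.127.255.255) -> port5
  178.64.0.0/10 (178.64.0.0 - 178.127.255.255) -> port4
  178.64.0.0/12 (178.64.0.0 - 178.79.255.255) -> port9
  178.64.0.0/15 (178.64.0.0 - 178.65.255.255) -> port15
More-specific entries that do NOT match:
  178.64.19.96/28 (178.64.19.96 - 178.64.19.111) does not contain 178.64.19.127
  186.64.19.64/26 (186.64.19.64 - 186.64.19.127) does not contain 178.64.19.127
  178.64.23.0/24 (178.64.23.0 - 178.64.23.255) does not contain 178.64.19.127
  178.64.82.0/23 (178.64.82.0 - 178.64.83.255) does not contain 178.64.19.127
  178.64.24.0/21 (178.64.24.0 - 178.64.31.255) does not contain 178.64.19.127
  178.64.80.0/21 (178.64.80.0 - 178.64.87.255) does not contain 178.64.19.127
  178.64.0.0/20 (178.64.0.0 - 178.64.15.255) does not contain 178.64.19.127
  162.64.0.0/19 (162.64.0.0 - 162.64.31.255) does not contain 178.64.19.127
  178.64.128.0/19 (178.64.128.0 - 178.64.159.255) does not contain 178.64.19.127
Longest matching prefix is /15 -> interface port15.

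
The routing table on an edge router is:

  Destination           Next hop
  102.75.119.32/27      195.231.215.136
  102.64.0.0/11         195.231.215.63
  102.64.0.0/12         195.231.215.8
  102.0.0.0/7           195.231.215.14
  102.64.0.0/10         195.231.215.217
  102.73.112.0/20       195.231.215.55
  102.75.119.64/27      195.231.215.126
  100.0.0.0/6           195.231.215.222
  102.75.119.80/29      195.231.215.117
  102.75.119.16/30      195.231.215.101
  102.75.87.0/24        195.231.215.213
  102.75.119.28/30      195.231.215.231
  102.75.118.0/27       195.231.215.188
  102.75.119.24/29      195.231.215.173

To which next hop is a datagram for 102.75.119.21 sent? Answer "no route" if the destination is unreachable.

195.231.215.8

Routes whose prefix contains 102.75.119.21:
  100.0.0.0/6 (100.0.0.0 - 103.255.255.255) -> 195.231.215.222
  102.0.0.0/7 (102.0.0.0 - 103.255.255.255) -> 195.231.215.14
  102.64.0.0/10 (102.64.0.0 - 102.127.255.255) -> 195.231.215.217
  102.64.0.0/11 (102.64.0.0 - 102.95.255.255) -> 195.231.215.63
  102.64.0.0/12 (102.64.0.0 - 102.79.255.255) -> 195.231.215.8
More-specific entries that do NOT match:
  102.75.119.16/30 (102.75.119.16 - 102.75.119.19) does not contain 102.75.119.21
  102.75.119.28/30 (102.75.119.28 - 102.75.119.31) does not contain 102.75.119.21
  102.75.119.80/29 (102.75.119.80 - 102.75.119.87) does not contain 102.75.119.21
  102.75.119.24/29 (102.75.119.24 - 102.75.119.31) does not contain 102.75.119.21
  102.75.119.32/27 (102.75.119.32 - 102.75.119.63) does not contain 102.75.119.21
  102.75.119.64/27 (102.75.119.64 - 102.75.119.95) does not contain 102.75.119.21
  102.75.118.0/27 (102.75.118.0 - 102.75.118.31) does not contain 102.75.119.21
  102.75.87.0/24 (102.75.87.0 - 102.75.87.255) does not contain 102.75.119.21
  102.73.112.0/20 (102.73.112.0 - 102.73.127.255) does not contain 102.75.119.21
Longest matching prefix is /12 -> next hop 195.231.215.8.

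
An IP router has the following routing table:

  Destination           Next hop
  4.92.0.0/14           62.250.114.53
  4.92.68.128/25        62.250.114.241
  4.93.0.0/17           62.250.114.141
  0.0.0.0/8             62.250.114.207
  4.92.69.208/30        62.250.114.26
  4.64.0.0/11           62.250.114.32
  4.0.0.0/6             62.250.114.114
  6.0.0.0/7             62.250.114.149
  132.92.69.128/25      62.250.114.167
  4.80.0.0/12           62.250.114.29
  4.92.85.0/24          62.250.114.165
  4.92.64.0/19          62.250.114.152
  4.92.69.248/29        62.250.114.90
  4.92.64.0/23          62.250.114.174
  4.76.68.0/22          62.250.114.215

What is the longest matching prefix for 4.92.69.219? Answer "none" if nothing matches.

Entries matching 4.92.69.219:
  4.0.0.0/6 (4.0.0.0 - 7.255.255.255)
  4.64.0.0/11 (4.64.0.0 - 4.95.255.255)
  4.80.0.0/12 (4.80.0.0 - 4.95.255.255)
  4.92.0.0/14 (4.92.0.0 - 4.95.255.255)
  4.92.64.0/19 (4.92.64.0 - 4.92.95.255)
Most specific is 4.92.64.0/19.

4.92.64.0/19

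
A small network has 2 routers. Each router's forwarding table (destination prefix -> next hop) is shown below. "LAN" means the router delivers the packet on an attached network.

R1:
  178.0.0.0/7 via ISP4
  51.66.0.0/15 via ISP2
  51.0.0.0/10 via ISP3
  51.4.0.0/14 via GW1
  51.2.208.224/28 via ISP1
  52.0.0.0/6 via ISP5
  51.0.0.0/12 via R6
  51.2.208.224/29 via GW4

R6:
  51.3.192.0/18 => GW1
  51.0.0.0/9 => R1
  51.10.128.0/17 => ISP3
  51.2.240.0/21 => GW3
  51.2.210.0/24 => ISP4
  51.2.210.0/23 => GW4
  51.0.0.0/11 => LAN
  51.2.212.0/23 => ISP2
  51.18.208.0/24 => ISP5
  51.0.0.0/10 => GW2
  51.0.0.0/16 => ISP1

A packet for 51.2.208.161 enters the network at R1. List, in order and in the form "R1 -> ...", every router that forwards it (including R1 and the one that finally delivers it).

At R1: longest match for 51.2.208.161 is 51.0.0.0/12 -> R6
At R6: longest match for 51.2.208.161 is 51.0.0.0/11 -> LAN

R1 -> R6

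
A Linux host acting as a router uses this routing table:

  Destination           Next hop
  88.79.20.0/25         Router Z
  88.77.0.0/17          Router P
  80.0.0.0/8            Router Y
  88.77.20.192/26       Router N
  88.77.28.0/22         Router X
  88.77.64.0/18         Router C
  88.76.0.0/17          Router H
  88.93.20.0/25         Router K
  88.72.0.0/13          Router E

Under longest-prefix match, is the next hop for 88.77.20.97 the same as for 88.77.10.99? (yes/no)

yes

88.77.20.97: longest match 88.77.0.0/17 -> Router P
88.77.10.99: longest match 88.77.0.0/17 -> Router P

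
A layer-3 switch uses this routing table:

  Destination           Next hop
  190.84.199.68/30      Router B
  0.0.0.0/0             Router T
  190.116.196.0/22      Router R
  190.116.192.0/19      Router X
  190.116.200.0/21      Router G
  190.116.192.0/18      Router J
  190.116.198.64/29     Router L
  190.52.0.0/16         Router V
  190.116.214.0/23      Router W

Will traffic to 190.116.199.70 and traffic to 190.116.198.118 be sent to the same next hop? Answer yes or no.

yes

190.116.199.70: longest match 190.116.196.0/22 -> Router R
190.116.198.118: longest match 190.116.196.0/22 -> Router R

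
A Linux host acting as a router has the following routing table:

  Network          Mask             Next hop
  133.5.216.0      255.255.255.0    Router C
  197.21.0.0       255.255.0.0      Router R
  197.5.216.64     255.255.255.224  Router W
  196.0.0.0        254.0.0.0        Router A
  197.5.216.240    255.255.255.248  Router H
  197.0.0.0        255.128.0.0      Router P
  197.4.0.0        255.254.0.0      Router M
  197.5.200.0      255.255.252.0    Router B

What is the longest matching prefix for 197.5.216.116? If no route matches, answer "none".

Entries matching 197.5.216.116:
  196.0.0.0/7 (196.0.0.0 - 197.255.255.255)
  197.0.0.0/9 (197.0.0.0 - 197.127.255.255)
  197.4.0.0/15 (197.4.0.0 - 197.5.255.255)
Most specific is 197.4.0.0/15.

197.4.0.0/15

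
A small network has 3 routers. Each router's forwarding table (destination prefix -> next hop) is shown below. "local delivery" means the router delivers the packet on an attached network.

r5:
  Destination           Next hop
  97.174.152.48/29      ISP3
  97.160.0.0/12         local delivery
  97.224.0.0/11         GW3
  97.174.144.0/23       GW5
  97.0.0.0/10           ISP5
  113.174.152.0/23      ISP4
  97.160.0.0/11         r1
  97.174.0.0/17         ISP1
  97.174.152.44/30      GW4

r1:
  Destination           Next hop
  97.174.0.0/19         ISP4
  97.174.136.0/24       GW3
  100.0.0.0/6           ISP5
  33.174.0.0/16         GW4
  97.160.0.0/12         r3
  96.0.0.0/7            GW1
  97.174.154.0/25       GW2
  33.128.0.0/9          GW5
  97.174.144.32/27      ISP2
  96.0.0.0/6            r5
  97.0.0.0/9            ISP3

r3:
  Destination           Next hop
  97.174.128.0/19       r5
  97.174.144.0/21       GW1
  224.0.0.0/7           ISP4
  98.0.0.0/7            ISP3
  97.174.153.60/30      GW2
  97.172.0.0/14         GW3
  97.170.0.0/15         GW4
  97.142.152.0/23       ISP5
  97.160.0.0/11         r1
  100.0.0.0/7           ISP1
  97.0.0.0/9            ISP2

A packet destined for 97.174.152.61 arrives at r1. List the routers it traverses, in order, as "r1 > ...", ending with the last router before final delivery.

At r1: longest match for 97.174.152.61 is 97.160.0.0/12 -> r3
At r3: longest match for 97.174.152.61 is 97.174.128.0/19 -> r5
At r5: longest match for 97.174.152.61 is 97.160.0.0/12 -> local delivery

r1 > r3 > r5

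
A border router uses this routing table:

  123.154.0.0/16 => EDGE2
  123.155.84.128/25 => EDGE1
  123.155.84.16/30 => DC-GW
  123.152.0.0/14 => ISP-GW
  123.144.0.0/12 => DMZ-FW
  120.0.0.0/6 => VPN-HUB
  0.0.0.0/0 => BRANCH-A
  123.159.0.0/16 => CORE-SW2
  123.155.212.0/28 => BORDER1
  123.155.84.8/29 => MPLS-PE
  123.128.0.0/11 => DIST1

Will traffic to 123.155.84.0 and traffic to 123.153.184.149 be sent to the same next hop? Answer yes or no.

yes

123.155.84.0: longest match 123.152.0.0/14 -> ISP-GW
123.153.184.149: longest match 123.152.0.0/14 -> ISP-GW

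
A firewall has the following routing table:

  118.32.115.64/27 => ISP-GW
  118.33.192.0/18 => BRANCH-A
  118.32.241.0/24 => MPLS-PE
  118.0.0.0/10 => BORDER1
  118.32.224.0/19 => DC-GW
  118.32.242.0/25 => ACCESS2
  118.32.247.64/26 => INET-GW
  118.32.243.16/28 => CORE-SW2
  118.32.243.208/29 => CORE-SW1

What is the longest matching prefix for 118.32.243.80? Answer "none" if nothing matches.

Entries matching 118.32.243.80:
  118.0.0.0/10 (118.0.0.0 - 118.63.255.255)
  118.32.224.0/19 (118.32.224.0 - 118.32.255.255)
Most specific is 118.32.224.0/19.

118.32.224.0/19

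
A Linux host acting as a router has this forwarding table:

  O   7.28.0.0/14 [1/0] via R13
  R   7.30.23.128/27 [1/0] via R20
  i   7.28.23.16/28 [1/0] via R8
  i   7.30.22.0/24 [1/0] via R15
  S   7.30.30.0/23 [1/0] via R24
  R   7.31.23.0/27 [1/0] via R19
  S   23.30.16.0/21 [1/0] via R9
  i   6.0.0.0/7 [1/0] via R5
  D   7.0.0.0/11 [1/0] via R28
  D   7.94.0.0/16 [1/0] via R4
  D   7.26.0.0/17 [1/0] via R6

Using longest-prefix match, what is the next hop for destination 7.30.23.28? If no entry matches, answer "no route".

Routes whose prefix contains 7.30.23.28:
  6.0.0.0/7 (6.0.0.0 - 7.255.255.255) -> R5
  7.0.0.0/11 (7.0.0.0 - 7.31.255.255) -> R28
  7.28.0.0/14 (7.28.0.0 - 7.31.255.255) -> R13
More-specific entries that do NOT match:
  7.28.23.16/28 (7.28.23.16 - 7.28.23.31) does not contain 7.30.23.28
  7.30.23.128/27 (7.30.23.128 - 7.30.23.159) does not contain 7.30.23.28
  7.31.23.0/27 (7.31.23.0 - 7.31.23.31) does not contain 7.30.23.28
  7.30.22.0/24 (7.30.22.0 - 7.30.22.255) does not contain 7.30.23.28
  7.30.30.0/23 (7.30.30.0 - 7.30.31.255) does not contain 7.30.23.28
  23.30.16.0/21 (23.30.16.0 - 23.30.23.255) does not contain 7.30.23.28
  7.26.0.0/17 (7.26.0.0 - 7.26.127.255) does not contain 7.30.23.28
  7.94.0.0/16 (7.94.0.0 - 7.94.255.255) does not contain 7.30.23.28
Longest matching prefix is /14 -> next hop R13.

R13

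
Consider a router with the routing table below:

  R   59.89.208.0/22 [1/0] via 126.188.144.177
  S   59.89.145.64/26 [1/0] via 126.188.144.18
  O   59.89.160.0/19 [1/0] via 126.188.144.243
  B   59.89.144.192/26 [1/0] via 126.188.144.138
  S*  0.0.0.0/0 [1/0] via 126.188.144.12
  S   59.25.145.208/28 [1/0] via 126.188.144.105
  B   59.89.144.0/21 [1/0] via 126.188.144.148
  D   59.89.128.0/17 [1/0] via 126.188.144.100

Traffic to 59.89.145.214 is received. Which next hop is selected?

Routes whose prefix contains 59.89.145.214:
  0.0.0.0/0 (default, matches everything) -> 126.188.144.12
  59.89.128.0/17 (59.89.128.0 - 59.89.255.255) -> 126.188.144.100
  59.89.144.0/21 (59.89.144.0 - 59.89.151.255) -> 126.188.144.148
More-specific entries that do NOT match:
  59.25.145.208/28 (59.25.145.208 - 59.25.145.223) does not contain 59.89.145.214
  59.89.145.64/26 (59.89.145.64 - 59.89.145.127) does not contain 59.89.145.214
  59.89.144.192/26 (59.89.144.192 - 59.89.144.255) does not contain 59.89.145.214
  59.89.208.0/22 (59.89.208.0 - 59.89.211.255) does not contain 59.89.145.214
Longest matching prefix is /21 -> next hop 126.188.144.148.

126.188.144.148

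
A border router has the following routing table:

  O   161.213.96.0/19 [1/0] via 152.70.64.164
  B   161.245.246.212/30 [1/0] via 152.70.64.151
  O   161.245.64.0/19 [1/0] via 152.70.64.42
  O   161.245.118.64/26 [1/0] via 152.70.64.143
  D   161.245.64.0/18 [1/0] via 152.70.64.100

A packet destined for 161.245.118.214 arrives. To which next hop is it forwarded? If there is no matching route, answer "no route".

152.70.64.100

Routes whose prefix contains 161.245.118.214:
  161.245.64.0/18 (161.245.64.0 - 161.245.127.255) -> 152.70.64.100
More-specific entries that do NOT match:
  161.245.246.212/30 (161.245.246.212 - 161.245.246.215) does not contain 161.245.118.214
  161.245.118.64/26 (161.245.118.64 - 161.245.118.127) does not contain 161.245.118.214
  161.213.96.0/19 (161.213.96.0 - 161.213.127.255) does not contain 161.245.118.214
  161.245.64.0/19 (161.245.64.0 - 161.245.95.255) does not contain 161.245.118.214
Longest matching prefix is /18 -> next hop 152.70.64.100.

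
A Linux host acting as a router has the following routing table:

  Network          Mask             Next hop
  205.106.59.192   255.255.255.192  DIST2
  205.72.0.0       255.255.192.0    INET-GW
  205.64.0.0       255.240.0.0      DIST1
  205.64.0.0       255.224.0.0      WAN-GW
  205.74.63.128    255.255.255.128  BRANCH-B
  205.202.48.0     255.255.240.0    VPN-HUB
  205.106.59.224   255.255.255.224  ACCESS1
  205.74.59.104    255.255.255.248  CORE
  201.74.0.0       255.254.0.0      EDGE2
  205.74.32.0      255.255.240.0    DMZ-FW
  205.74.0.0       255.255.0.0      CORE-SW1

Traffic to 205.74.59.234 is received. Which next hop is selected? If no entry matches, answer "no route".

CORE-SW1

Routes whose prefix contains 205.74.59.234:
  205.64.0.0/11 (205.64.0.0 - 205.95.255.255) -> WAN-GW
  205.64.0.0/12 (205.64.0.0 - 205.79.255.255) -> DIST1
  205.74.0.0/16 (205.74.0.0 - 205.74.255.255) -> CORE-SW1
More-specific entries that do NOT match:
  205.74.59.104/29 (205.74.59.104 - 205.74.59.111) does not contain 205.74.59.234
  205.106.59.224/27 (205.106.59.224 - 205.106.59.255) does not contain 205.74.59.234
  205.106.59.192/26 (205.106.59.192 - 205.106.59.255) does not contain 205.74.59.234
  205.74.63.128/25 (205.74.63.128 - 205.74.63.255) does not contain 205.74.59.234
  205.202.48.0/20 (205.202.48.0 - 205.202.63.255) does not contain 205.74.59.234
  205.74.32.0/20 (205.74.32.0 - 205.74.47.255) does not contain 205.74.59.234
  205.72.0.0/18 (205.72.0.0 - 205.72.63.255) does not contain 205.74.59.234
Longest matching prefix is /16 -> next hop CORE-SW1.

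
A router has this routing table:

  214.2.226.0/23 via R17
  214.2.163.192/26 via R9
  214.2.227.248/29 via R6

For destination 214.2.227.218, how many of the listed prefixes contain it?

1

Prefixes containing 214.2.227.218:
  214.2.226.0/23 (214.2.226.0 - 214.2.227.255)
Total matching entries: 1.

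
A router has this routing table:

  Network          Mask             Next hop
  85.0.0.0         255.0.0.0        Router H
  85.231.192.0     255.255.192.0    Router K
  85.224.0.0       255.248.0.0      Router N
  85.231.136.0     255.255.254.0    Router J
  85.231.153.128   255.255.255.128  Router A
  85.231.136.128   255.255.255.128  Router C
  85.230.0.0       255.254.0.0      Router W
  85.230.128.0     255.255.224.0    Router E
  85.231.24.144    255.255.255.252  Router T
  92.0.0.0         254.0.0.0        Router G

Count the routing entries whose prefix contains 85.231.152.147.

Prefixes containing 85.231.152.147:
  85.0.0.0/8 (85.0.0.0 - 85.255.255.255)
  85.224.0.0/13 (85.224.0.0 - 85.231.255.255)
  85.230.0.0/15 (85.230.0.0 - 85.231.255.255)
Total matching entries: 3.

3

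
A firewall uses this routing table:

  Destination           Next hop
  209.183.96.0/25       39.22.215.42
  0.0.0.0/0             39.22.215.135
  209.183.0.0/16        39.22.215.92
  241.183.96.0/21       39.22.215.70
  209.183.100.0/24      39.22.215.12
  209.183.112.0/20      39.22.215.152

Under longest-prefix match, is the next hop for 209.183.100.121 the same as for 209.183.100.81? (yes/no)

yes

209.183.100.121: longest match 209.183.100.0/24 -> 39.22.215.12
209.183.100.81: longest match 209.183.100.0/24 -> 39.22.215.12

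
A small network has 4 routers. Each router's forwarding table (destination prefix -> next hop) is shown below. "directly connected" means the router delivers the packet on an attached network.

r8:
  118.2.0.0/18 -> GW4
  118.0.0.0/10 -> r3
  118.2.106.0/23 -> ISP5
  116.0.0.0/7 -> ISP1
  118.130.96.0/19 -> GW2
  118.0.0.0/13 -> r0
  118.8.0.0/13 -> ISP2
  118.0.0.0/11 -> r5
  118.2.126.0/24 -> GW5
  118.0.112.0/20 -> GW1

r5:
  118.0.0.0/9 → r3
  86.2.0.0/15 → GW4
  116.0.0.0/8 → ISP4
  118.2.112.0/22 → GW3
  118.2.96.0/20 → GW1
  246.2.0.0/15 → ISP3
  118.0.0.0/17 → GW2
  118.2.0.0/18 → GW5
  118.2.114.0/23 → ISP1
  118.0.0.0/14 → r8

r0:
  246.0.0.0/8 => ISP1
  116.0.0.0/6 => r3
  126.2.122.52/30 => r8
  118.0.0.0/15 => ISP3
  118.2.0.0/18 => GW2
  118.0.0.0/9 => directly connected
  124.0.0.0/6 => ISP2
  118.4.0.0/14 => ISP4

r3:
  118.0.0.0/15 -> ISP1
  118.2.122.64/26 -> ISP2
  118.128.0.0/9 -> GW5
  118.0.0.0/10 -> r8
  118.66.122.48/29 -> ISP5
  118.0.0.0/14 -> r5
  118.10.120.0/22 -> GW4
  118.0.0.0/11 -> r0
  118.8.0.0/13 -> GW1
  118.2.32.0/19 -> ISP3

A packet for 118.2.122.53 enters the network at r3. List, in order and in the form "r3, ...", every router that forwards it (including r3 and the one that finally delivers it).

At r3: longest match for 118.2.122.53 is 118.0.0.0/14 -> r5
At r5: longest match for 118.2.122.53 is 118.0.0.0/14 -> r8
At r8: longest match for 118.2.122.53 is 118.0.0.0/13 -> r0
At r0: longest match for 118.2.122.53 is 118.0.0.0/9 -> directly connected

r3, r5, r8, r0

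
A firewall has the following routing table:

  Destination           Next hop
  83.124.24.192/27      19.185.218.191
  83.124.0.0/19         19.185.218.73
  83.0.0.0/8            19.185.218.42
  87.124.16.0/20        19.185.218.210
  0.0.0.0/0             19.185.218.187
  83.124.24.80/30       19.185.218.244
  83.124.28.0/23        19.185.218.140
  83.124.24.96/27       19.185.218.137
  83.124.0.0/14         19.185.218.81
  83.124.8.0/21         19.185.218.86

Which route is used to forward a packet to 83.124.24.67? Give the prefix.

83.124.0.0/19

Entries matching 83.124.24.67:
  0.0.0.0/0 (default, matches everything)
  83.0.0.0/8 (83.0.0.0 - 83.255.255.255)
  83.124.0.0/14 (83.124.0.0 - 83.127.255.255)
  83.124.0.0/19 (83.124.0.0 - 83.124.31.255)
Most specific is 83.124.0.0/19.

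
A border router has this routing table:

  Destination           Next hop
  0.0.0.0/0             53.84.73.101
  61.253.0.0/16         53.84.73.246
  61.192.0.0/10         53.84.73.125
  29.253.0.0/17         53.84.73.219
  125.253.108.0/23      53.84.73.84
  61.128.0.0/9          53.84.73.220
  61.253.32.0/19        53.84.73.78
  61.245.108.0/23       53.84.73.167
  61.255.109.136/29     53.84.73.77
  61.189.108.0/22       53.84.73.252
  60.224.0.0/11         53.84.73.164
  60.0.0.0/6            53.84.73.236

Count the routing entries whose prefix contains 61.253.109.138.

Prefixes containing 61.253.109.138:
  0.0.0.0/0 (default, matches everything)
  60.0.0.0/6 (60.0.0.0 - 63.255.255.255)
  61.128.0.0/9 (61.128.0.0 - 61.255.255.255)
  61.192.0.0/10 (61.192.0.0 - 61.255.255.255)
  61.253.0.0/16 (61.253.0.0 - 61.253.255.255)
Total matching entries: 5.

5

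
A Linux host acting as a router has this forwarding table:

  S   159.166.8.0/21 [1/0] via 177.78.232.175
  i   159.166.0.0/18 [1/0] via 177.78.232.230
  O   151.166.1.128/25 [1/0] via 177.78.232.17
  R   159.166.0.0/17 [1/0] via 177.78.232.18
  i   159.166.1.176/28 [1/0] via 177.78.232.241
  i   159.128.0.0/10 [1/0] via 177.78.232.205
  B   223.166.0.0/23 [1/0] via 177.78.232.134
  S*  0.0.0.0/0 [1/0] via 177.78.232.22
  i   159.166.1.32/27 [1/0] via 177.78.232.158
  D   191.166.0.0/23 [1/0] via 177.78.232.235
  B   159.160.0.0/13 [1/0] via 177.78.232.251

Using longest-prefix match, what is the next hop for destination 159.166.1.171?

177.78.232.230

Routes whose prefix contains 159.166.1.171:
  0.0.0.0/0 (default, matches everything) -> 177.78.232.22
  159.128.0.0/10 (159.128.0.0 - 159.191.255.255) -> 177.78.232.205
  159.160.0.0/13 (159.160.0.0 - 159.167.255.255) -> 177.78.232.251
  159.166.0.0/17 (159.166.0.0 - 159.166.127.255) -> 177.78.232.18
  159.166.0.0/18 (159.166.0.0 - 159.166.63.255) -> 177.78.232.230
More-specific entries that do NOT match:
  159.166.1.176/28 (159.166.1.176 - 159.166.1.191) does not contain 159.166.1.171
  159.166.1.32/27 (159.166.1.32 - 159.166.1.63) does not contain 159.166.1.171
  151.166.1.128/25 (151.166.1.128 - 151.166.1.255) does not contain 159.166.1.171
  223.166.0.0/23 (223.166.0.0 - 223.166.1.255) does not contain 159.166.1.171
  191.166.0.0/23 (191.166.0.0 - 191.166.1.255) does not contain 159.166.1.171
  159.166.8.0/21 (159.166.8.0 - 159.166.15.255) does not contain 159.166.1.171
Longest matching prefix is /18 -> next hop 177.78.232.230.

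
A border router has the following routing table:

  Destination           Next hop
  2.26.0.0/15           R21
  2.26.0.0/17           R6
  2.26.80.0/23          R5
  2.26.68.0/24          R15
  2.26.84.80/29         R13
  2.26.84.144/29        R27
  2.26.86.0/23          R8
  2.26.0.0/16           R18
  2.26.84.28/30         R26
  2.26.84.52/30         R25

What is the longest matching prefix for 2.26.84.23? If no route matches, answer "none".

Entries matching 2.26.84.23:
  2.26.0.0/15 (2.26.0.0 - 2.27.255.255)
  2.26.0.0/16 (2.26.0.0 - 2.26.255.255)
  2.26.0.0/17 (2.26.0.0 - 2.26.127.255)
Most specific is 2.26.0.0/17.

2.26.0.0/17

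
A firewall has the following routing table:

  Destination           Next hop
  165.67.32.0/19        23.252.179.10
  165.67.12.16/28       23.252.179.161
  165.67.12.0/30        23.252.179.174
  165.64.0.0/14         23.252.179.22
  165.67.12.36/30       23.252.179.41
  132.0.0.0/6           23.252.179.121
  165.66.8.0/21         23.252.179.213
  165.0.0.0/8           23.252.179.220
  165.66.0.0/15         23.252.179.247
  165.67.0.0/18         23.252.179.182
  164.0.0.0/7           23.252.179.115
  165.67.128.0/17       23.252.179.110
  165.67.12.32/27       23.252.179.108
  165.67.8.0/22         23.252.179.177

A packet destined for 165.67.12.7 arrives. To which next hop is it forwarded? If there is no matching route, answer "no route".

23.252.179.182

Routes whose prefix contains 165.67.12.7:
  164.0.0.0/7 (164.0.0.0 - 165.255.255.255) -> 23.252.179.115
  165.0.0.0/8 (165.0.0.0 - 165.255.255.255) -> 23.252.179.220
  165.64.0.0/14 (165.64.0.0 - 165.67.255.255) -> 23.252.179.22
  165.66.0.0/15 (165.66.0.0 - 165.67.255.255) -> 23.252.179.247
  165.67.0.0/18 (165.67.0.0 - 165.67.63.255) -> 23.252.179.182
More-specific entries that do NOT match:
  165.67.12.0/30 (165.67.12.0 - 165.67.12.3) does not contain 165.67.12.7
  165.67.12.36/30 (165.67.12.36 - 165.67.12.39) does not contain 165.67.12.7
  165.67.12.16/28 (165.67.12.16 - 165.67.12.31) does not contain 165.67.12.7
  165.67.12.32/27 (165.67.12.32 - 165.67.12.63) does not contain 165.67.12.7
  165.67.8.0/22 (165.67.8.0 - 165.67.11.255) does not contain 165.67.12.7
  165.66.8.0/21 (165.66.8.0 - 165.66.15.255) does not contain 165.67.12.7
  165.67.32.0/19 (165.67.32.0 - 165.67.63.255) does not contain 165.67.12.7
Longest matching prefix is /18 -> next hop 23.252.179.182.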